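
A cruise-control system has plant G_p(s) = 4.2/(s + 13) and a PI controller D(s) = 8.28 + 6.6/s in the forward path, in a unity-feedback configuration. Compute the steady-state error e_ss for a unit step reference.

The open loop D(s)G_p(s) has a pole at the origin (type 1), so the static position error constant is infinite and e_ss = 1/(1+∞) = 0.

0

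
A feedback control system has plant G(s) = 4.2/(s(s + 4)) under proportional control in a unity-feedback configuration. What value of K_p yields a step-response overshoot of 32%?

From %OS = 100·exp(−πζ/√(1−ζ²)) = 32%, ζ = −ln(0.32)/√(π²+ln²(0.32)) = 0.341.
Characteristic equation s² + 4s + 4.2K_p = 0 gives ζ = 4/(2√(4.2K_p)).
Setting ζ = 0.341: √(4.2K_p) = 4/(2·0.341) = 5.866, so K_p = 34.41/4.2 = 8.19.

K_p = 8.19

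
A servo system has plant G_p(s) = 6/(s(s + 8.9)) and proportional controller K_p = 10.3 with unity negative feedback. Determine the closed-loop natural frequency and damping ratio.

The closed-loop denominator is s(s+8.9) + 10.3·6 = s² + 8.9s + 61.8.
Matching s² + 2ζω_n s + ω_n²: ω_n = √61.8 = 7.861 rad/s and 2ζω_n = 8.9, so ζ = 8.9/(2·7.861) = 0.566.

ω_n = 7.86 rad/s, ζ = 0.566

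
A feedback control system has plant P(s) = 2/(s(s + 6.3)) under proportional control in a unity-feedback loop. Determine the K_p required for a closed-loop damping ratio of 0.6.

K_p = 13.8

Closed-loop characteristic equation: s² + 6.3s + K_p·2 = 0.
So ω_n = √(2K_p) and 2ζω_n = 6.3, giving ζ = 6.3/(2√(2K_p)).
Setting ζ = 0.6: √(2K_p) = 6.3/(2·0.6) = 5.25, so K_p = 27.56/2 = 13.8.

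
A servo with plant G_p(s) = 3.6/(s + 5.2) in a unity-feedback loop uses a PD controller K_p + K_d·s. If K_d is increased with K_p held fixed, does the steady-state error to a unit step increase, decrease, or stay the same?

unchanged

K_d affects only the transient (the s-coefficient); the DC loop gain, and hence e_ss, depends only on K_p.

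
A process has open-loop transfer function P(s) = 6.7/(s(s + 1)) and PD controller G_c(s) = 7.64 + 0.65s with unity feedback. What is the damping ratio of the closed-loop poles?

Forward path: (7.64 + 0.65s)·6.7/(s(s+1)). The closed-loop characteristic equation is s² + (1 + 6.7·0.65)s + 6.7·7.64 = 0.
That is s² + 5.355s + 51.19 = 0, so ω_n = 7.155 rad/s and ζ = 5.355/(2·7.155) = 0.3742.

ζ = 0.374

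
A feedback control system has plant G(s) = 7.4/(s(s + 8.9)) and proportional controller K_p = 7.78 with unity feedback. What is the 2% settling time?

T_s ≈ 0.899 s

The closed-loop denominator s² + 8.9s + 57.57 gives ω_n = √57.57 = 7.588 and ζ = 8.9/(2ω_n) = 0.5865.
2% settling time T_s ≈ 4/(ζω_n) = 4/4.45 = 0.899 s.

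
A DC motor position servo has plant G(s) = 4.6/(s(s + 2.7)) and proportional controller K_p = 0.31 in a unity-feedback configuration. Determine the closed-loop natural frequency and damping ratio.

The closed-loop denominator is s(s+2.7) + 0.31·4.6 = s² + 2.7s + 1.426.
So ω_n² = 1.426 ⇒ ω_n = 1.194 rad/s, and ζ = 2.7/(2ω_n) = 1.13.

ω_n = 1.19 rad/s, ζ = 1.13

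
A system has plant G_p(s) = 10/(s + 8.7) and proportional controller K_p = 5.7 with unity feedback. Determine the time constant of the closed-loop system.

τ = 0.0152 s

Closed-loop transfer function: T(s) = K_p·G_p(s)/(1 + K_p·G_p(s)) = 57/(s + 8.7 + 57) = 57/(s + 65.7).
Time constant τ = 1/65.7 = 0.0152 s.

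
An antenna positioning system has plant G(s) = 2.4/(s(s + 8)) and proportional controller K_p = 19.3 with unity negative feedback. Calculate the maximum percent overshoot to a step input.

10.2%

Closed-loop characteristic equation: s² + 8s + 46.32 = 0, so ω_n = 6.806 rad/s and ζ = 8/(2·6.806) = 0.5877.
%OS = 100·exp(−πζ/√(1−ζ²)) = 100·exp(−π·0.5877/√0.6546) = 10.2%.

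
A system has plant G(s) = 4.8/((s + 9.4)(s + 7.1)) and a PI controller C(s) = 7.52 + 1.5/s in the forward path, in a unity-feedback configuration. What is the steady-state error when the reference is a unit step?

0

The open loop C(s)G(s) has a pole at the origin (type 1), so the static position error constant is infinite and e_ss = 1/(1+∞) = 0.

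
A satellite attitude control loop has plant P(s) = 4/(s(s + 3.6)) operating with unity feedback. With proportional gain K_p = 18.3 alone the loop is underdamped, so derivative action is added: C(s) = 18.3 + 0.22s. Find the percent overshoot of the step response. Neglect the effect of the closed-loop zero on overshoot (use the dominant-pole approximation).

Forward path: (18.3 + 0.22s)·4/(s(s+3.6)). The closed-loop characteristic equation is s² + (3.6 + 4·0.22)s + 4·18.3 = 0.
That is s² + 4.48s + 73.2 = 0, so ω_n = 8.556 rad/s and ζ = 4.48/(2·8.556) = 0.2618.
%OS = 100·exp(−πζ/√(1−ζ²)) = 42.6%.

42.6%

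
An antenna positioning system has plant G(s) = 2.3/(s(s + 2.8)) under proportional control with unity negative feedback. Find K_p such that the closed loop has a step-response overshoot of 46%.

K_p = 14.8

From %OS = 100·exp(−πζ/√(1−ζ²)) = 46%, ζ = −ln(0.46)/√(π²+ln²(0.46)) = 0.24.
Characteristic equation s² + 2.8s + 2.3K_p = 0 gives ζ = 2.8/(2√(2.3K_p)).
Setting ζ = 0.24: √(2.3K_p) = 2.8/(2·0.24) = 5.834, so K_p = 34.04/2.3 = 14.8.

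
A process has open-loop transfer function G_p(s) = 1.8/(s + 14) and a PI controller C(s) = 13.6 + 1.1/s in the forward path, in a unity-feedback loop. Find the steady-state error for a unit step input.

0

The open loop C(s)G_p(s) has a pole at the origin (type 1), so the static position error constant is infinite and e_ss = 1/(1+∞) = 0.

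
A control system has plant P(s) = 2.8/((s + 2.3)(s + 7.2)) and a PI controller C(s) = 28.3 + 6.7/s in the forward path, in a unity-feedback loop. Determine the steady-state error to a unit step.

The open loop C(s)P(s) has a pole at the origin (type 1), so the static position error constant is infinite and e_ss = 1/(1+∞) = 0.

0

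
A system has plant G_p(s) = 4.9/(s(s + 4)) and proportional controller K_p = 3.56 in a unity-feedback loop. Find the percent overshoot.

Closed-loop characteristic equation: s² + 4s + 17.44 = 0, so ω_n = 4.177 rad/s and ζ = 4/(2·4.177) = 0.4789.
%OS = 100·exp(−πζ/√(1−ζ²)) = 100·exp(−π·0.4789/√0.7707) = 18%.

18%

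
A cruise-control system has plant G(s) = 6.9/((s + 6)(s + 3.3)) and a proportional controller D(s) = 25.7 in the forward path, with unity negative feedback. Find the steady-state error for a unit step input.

0.1

The loop is type 0. Static position error constant K_pos = D(0)·G(0) = 25.7·0.3485 = 8.956.
Steady-state error to a unit step: e_ss = 1/(1+K_pos) = 1/9.956 = 0.1.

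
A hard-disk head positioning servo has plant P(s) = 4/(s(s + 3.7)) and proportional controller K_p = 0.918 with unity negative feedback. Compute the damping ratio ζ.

ζ = 0.965

With unity feedback the closed-loop characteristic equation is s² + 3.7s + 0.918·4 = s² + 3.7s + 3.672 = 0.
Matching s² + 2ζω_n s + ω_n²: ω_n = √3.672 = 1.916 rad/s and 2ζω_n = 3.7, so ζ = 3.7/(2·1.916) = 0.965.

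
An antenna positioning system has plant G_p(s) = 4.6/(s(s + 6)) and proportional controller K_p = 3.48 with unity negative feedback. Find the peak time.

Closed-loop characteristic equation: s² + 6s + 16.01 = 0, so ω_n = 4.001 rad/s and ζ = 6/(2·4.001) = 0.7498.
Damped frequency ω_d = ω_n√(1−ζ²) = 2.647 rad/s, so peak time T_p = π/ω_d = 1.19 s.

T_p = 1.19 s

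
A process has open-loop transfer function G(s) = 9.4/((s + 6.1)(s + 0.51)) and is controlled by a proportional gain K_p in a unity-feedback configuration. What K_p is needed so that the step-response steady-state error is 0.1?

For a type-0 loop with proportional control, e_ss = 1/(1 + K_p·G(0)).
G(0) = 3.022. Require 1/(1 + K_p·3.022) = 0.1, so 1 + 3.022·K_p = 10.
K_p = (10 − 1)/3.022 = 2.98.

K_p = 2.98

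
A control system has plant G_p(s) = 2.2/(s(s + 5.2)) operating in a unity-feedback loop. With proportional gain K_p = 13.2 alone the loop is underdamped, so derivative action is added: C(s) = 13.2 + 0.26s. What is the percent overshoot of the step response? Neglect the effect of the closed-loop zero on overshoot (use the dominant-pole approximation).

13.6%

Forward path: (13.2 + 0.26s)·2.2/(s(s+5.2)). The closed-loop characteristic equation is s² + (5.2 + 2.2·0.26)s + 2.2·13.2 = 0.
That is s² + 5.772s + 29.04 = 0, so ω_n = 5.389 rad/s and ζ = 5.772/(2·5.389) = 0.5355.
%OS = 100·exp(−πζ/√(1−ζ²)) = 13.6%.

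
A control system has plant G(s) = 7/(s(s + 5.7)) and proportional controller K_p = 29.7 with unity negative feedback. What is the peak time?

From 1 + K_pG(s) = 0: s² + 5.7s + 207.9 = 0 ⇒ ω_n = 14.42, ζ = 0.1977.
Damped frequency ω_d = ω_n√(1−ζ²) = 14.13 rad/s, so peak time T_p = π/ω_d = 0.222 s.

T_p = 0.222 s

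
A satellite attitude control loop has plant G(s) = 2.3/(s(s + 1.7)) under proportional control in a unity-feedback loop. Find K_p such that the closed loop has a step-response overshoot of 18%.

From %OS = 100·exp(−πζ/√(1−ζ²)) = 18%, ζ = −ln(0.18)/√(π²+ln²(0.18)) = 0.4791.
Characteristic equation s² + 1.7s + 2.3K_p = 0 gives ζ = 1.7/(2√(2.3K_p)).
Setting ζ = 0.4791: √(2.3K_p) = 1.7/(2·0.4791) = 1.774, so K_p = 3.147/2.3 = 1.37.

K_p = 1.37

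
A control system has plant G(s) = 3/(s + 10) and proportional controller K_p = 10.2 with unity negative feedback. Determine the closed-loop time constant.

Closed-loop transfer function: T(s) = K_p·G(s)/(1 + K_p·G(s)) = 30.6/(s + 10 + 30.6) = 30.6/(s + 40.6).
Time constant τ = 1/40.6 = 0.0246 s.

τ = 0.0246 s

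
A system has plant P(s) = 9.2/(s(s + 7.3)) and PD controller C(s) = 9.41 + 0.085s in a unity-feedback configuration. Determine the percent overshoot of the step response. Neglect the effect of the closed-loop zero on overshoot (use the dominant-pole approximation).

Forward path: (9.41 + 0.085s)·9.2/(s(s+7.3)). The closed-loop characteristic equation is s² + (7.3 + 9.2·0.085)s + 9.2·9.41 = 0.
That is s² + 8.082s + 86.57 = 0, so ω_n = 9.304 rad/s and ζ = 8.082/(2·9.304) = 0.4343.
%OS = 100·exp(−πζ/√(1−ζ²)) = 22%.

22%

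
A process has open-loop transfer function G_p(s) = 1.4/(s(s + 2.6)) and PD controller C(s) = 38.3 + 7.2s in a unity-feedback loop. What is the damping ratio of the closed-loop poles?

Forward path: (38.3 + 7.2s)·1.4/(s(s+2.6)). The closed-loop characteristic equation is s² + (2.6 + 1.4·7.2)s + 1.4·38.3 = 0.
That is s² + 12.68s + 53.62 = 0, so ω_n = 7.323 rad/s and ζ = 12.68/(2·7.323) = 0.8658.

ζ = 0.866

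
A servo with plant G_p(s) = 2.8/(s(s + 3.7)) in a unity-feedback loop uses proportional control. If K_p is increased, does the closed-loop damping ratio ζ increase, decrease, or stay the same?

decrease

ζ = 3.7/(2√(2.8K_p)); increasing K_p raises the denominator, so ζ falls.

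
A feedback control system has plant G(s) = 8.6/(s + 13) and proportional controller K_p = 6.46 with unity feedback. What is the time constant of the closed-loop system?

τ = 0.0146 s

Closed-loop transfer function: T(s) = K_p·G(s)/(1 + K_p·G(s)) = 55.56/(s + 13 + 55.56) = 55.56/(s + 68.56).
Time constant τ = 1/68.56 = 0.0146 s.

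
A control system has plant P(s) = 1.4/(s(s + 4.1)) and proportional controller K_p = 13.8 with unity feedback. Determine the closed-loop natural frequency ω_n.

ω_n = 4.4 rad/s

With unity feedback the closed-loop characteristic equation is s² + 4.1s + 13.8·1.4 = s² + 4.1s + 19.32 = 0.
Matching s² + 2ζω_n s + ω_n²: ω_n = √19.32 = 4.395 rad/s and 2ζω_n = 4.1, so ζ = 4.1/(2·4.395) = 0.466.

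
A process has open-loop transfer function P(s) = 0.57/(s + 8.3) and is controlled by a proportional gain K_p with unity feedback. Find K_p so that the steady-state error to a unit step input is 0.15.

K_p = 82.5

The loop is type 0, so e_ss(step) = 1/(1 + K_pos) with K_pos = K_p·P(0).
P(0) = 0.06867. Require 1/(1 + K_p·0.06867) = 0.15, so 1 + 0.06867·K_p = 6.667.
K_p = (6.667 − 1)/0.06867 = 82.5.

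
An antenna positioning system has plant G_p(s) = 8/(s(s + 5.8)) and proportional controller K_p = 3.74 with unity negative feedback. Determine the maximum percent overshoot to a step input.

14%

From 1 + K_pG_p(s) = 0: s² + 5.8s + 29.92 = 0 ⇒ ω_n = 5.47, ζ = 0.5302.
%OS = 100·exp(−πζ/√(1−ζ²)) = 100·exp(−π·0.5302/√0.7189) = 14%.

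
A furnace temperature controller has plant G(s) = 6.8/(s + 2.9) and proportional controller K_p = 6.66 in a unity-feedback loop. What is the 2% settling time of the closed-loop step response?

T_s ≈ 0.083 s

Closed-loop transfer function: T(s) = K_p·G(s)/(1 + K_p·G(s)) = 45.29/(s + 2.9 + 45.29) = 45.29/(s + 48.19).
Time constant τ = 1/48.19 = 0.02075 s, so the 2% settling time is about 4τ = 0.083 s.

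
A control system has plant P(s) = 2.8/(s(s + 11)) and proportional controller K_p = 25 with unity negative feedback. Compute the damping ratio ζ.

ζ = 0.657

1 + K_p·P(s) = 0 gives s² + 11s + 70 = 0.
So ω_n² = 70 ⇒ ω_n = 8.367 rad/s, and ζ = 11/(2ω_n) = 0.657.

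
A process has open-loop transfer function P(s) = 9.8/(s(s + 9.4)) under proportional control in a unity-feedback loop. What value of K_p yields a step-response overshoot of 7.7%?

From %OS = 100·exp(−πζ/√(1−ζ²)) = 7.7%, ζ = −ln(0.077)/√(π²+ln²(0.077)) = 0.6323.
Characteristic equation s² + 9.4s + 9.8K_p = 0 gives ζ = 9.4/(2√(9.8K_p)).
Setting ζ = 0.6323: √(9.8K_p) = 9.4/(2·0.6323) = 7.433, so K_p = 55.25/9.8 = 5.64.

K_p = 5.64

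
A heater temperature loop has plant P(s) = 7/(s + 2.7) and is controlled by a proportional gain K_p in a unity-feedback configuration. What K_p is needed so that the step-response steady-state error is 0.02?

K_p = 18.9

The loop is type 0, so e_ss(step) = 1/(1 + K_pos) with K_pos = K_p·P(0).
P(0) = 2.593. Require 1/(1 + K_p·2.593) = 0.02, so 1 + 2.593·K_p = 50.
K_p = (50 − 1)/2.593 = 18.9.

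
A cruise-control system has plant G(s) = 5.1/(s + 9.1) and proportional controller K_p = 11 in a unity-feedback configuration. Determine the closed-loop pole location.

s = -65.2

Closed-loop transfer function: T(s) = K_p·G(s)/(1 + K_p·G(s)) = 56.1/(s + 9.1 + 56.1) = 56.1/(s + 65.2).
The closed-loop pole is at s = −65.2.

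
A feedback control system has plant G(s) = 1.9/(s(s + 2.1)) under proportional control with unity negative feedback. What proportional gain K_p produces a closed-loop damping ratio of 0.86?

K_p = 0.785

Closed-loop characteristic equation: s² + 2.1s + K_p·1.9 = 0.
So ω_n = √(1.9K_p) and 2ζω_n = 2.1, giving ζ = 2.1/(2√(1.9K_p)).
Setting ζ = 0.86: √(1.9K_p) = 2.1/(2·0.86) = 1.221, so K_p = 1.491/1.9 = 0.785.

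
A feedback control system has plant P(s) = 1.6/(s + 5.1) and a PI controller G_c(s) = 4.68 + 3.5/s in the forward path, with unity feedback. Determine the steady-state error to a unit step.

The open loop G_c(s)P(s) has a pole at the origin (type 1), so the static position error constant is infinite and e_ss = 1/(1+∞) = 0.

0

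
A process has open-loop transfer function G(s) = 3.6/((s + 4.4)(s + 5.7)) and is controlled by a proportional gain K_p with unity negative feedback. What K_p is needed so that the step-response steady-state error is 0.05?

K_p = 132

For a type-0 loop with proportional control, e_ss = 1/(1 + K_p·G(0)).
G(0) = 0.1435. Require 1/(1 + K_p·0.1435) = 0.05, so 1 + 0.1435·K_p = 20.
K_p = (20 − 1)/0.1435 = 132.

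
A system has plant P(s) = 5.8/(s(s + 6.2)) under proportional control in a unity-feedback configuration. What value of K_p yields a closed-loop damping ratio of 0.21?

Closed-loop characteristic equation: s² + 6.2s + K_p·5.8 = 0.
So ω_n = √(5.8K_p) and 2ζω_n = 6.2, giving ζ = 6.2/(2√(5.8K_p)).
Setting ζ = 0.21: √(5.8K_p) = 6.2/(2·0.21) = 14.76, so K_p = 217.9/5.8 = 37.6.

K_p = 37.6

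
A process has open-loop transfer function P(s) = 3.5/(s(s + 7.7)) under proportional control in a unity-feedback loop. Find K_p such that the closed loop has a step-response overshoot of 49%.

K_p = 86.4

From %OS = 100·exp(−πζ/√(1−ζ²)) = 49%, ζ = −ln(0.49)/√(π²+ln²(0.49)) = 0.2214.
Characteristic equation s² + 7.7s + 3.5K_p = 0 gives ζ = 7.7/(2√(3.5K_p)).
Setting ζ = 0.2214: √(3.5K_p) = 7.7/(2·0.2214) = 17.39, so K_p = 302.3/3.5 = 86.4.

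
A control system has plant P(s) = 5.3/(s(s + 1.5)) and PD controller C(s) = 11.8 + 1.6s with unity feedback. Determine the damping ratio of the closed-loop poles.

Forward path: (11.8 + 1.6s)·5.3/(s(s+1.5)). The closed-loop characteristic equation is s² + (1.5 + 5.3·1.6)s + 5.3·11.8 = 0.
That is s² + 9.98s + 62.54 = 0, so ω_n = 7.908 rad/s and ζ = 9.98/(2·7.908) = 0.631.

ζ = 0.631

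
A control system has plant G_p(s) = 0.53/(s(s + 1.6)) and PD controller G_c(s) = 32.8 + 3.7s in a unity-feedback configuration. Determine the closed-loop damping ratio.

Forward path: (32.8 + 3.7s)·0.53/(s(s+1.6)). The closed-loop characteristic equation is s² + (1.6 + 0.53·3.7)s + 0.53·32.8 = 0.
That is s² + 3.561s + 17.38 = 0, so ω_n = 4.169 rad/s and ζ = 3.561/(2·4.169) = 0.427.

ζ = 0.427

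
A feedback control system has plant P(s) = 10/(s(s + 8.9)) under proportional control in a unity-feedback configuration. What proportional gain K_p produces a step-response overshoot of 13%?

K_p = 6.68

From %OS = 100·exp(−πζ/√(1−ζ²)) = 13%, ζ = −ln(0.13)/√(π²+ln²(0.13)) = 0.5446.
Characteristic equation s² + 8.9s + 10K_p = 0 gives ζ = 8.9/(2√(10K_p)).
Setting ζ = 0.5446: √(10K_p) = 8.9/(2·0.5446) = 8.17, so K_p = 66.76/10 = 6.68.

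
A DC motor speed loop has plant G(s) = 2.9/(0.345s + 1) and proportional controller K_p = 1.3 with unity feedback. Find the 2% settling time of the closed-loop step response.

Closed loop: T(s) = K_p·G/(1+K_p·G) = 3.77/(0.345s + 1 + 3.77), with pole at s = −(1 + 3.77)/0.345 = −13.83.
τ = 1/13.83 = 0.07233 s, so 2% settling time ≈ 4τ = 0.289 s.

T_s ≈ 0.289 s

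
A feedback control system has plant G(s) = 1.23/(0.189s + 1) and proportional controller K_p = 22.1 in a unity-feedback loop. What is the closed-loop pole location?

Closed loop: T(s) = K_p·G/(1+K_p·G) = 27.18/(0.189s + 1 + 27.18), with pole at s = −(1 + 27.18)/0.189 = −149.1.

s = -149.1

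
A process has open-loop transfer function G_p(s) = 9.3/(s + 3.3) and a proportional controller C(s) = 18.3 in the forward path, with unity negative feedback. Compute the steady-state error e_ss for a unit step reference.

0.019

The loop is type 0. Static position error constant K_pos = C(0)·G_p(0) = 18.3·2.818 = 51.57.
Steady-state error to a unit step: e_ss = 1/(1+K_pos) = 1/52.57 = 0.019.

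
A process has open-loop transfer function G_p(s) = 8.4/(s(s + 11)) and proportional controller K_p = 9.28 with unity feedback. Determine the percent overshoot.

8.19%

Closed-loop characteristic equation: s² + 11s + 77.95 = 0, so ω_n = 8.829 rad/s and ζ = 11/(2·8.829) = 0.6229.
%OS = 100·exp(−πζ/√(1−ζ²)) = 100·exp(−π·0.6229/√0.6119) = 8.19%.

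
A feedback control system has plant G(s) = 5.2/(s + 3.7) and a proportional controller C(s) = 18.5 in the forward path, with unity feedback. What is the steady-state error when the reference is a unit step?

The loop is type 0. Static position error constant K_pos = C(0)·G(0) = 18.5·1.405 = 26.
Steady-state error to a unit step: e_ss = 1/(1+K_pos) = 1/27 = 0.037.

0.037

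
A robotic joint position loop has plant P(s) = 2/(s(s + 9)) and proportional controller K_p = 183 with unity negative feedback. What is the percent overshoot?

Closed-loop characteristic equation: s² + 9s + 366 = 0, so ω_n = 19.13 rad/s and ζ = 9/(2·19.13) = 0.2352.
%OS = 100·exp(−πζ/√(1−ζ²)) = 100·exp(−π·0.2352/√0.9447) = 46.8%.

46.8%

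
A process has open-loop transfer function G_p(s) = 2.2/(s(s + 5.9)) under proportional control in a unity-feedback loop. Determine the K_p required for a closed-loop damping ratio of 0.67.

Closed-loop characteristic equation: s² + 5.9s + K_p·2.2 = 0.
So ω_n = √(2.2K_p) and 2ζω_n = 5.9, giving ζ = 5.9/(2√(2.2K_p)).
Setting ζ = 0.67: √(2.2K_p) = 5.9/(2·0.67) = 4.403, so K_p = 19.39/2.2 = 8.81.

K_p = 8.81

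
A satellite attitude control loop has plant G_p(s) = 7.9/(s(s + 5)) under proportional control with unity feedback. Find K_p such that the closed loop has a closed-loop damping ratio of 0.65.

K_p = 1.87

Closed-loop characteristic equation: s² + 5s + K_p·7.9 = 0.
So ω_n = √(7.9K_p) and 2ζω_n = 5, giving ζ = 5/(2√(7.9K_p)).
Setting ζ = 0.65: √(7.9K_p) = 5/(2·0.65) = 3.846, so K_p = 14.79/7.9 = 1.87.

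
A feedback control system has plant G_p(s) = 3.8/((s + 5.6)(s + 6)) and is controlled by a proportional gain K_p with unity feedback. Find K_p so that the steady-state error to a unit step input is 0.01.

For a type-0 loop with proportional control, e_ss = 1/(1 + K_p·G_p(0)).
G_p(0) = 0.1131. Require 1/(1 + K_p·0.1131) = 0.01, so 1 + 0.1131·K_p = 100.
K_p = (100 − 1)/0.1131 = 875.

K_p = 875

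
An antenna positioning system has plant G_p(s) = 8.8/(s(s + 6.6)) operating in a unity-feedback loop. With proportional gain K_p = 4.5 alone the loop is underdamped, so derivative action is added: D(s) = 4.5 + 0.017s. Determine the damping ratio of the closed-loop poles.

Forward path: (4.5 + 0.017s)·8.8/(s(s+6.6)). The closed-loop characteristic equation is s² + (6.6 + 8.8·0.017)s + 8.8·4.5 = 0.
That is s² + 6.75s + 39.6 = 0, so ω_n = 6.293 rad/s and ζ = 6.75/(2·6.293) = 0.5363.

ζ = 0.536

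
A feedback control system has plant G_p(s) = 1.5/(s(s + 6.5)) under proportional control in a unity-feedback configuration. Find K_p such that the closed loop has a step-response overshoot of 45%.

K_p = 116

From %OS = 100·exp(−πζ/√(1−ζ²)) = 45%, ζ = −ln(0.45)/√(π²+ln²(0.45)) = 0.2463.
Characteristic equation s² + 6.5s + 1.5K_p = 0 gives ζ = 6.5/(2√(1.5K_p)).
Setting ζ = 0.2463: √(1.5K_p) = 6.5/(2·0.2463) = 13.19, so K_p = 174.1/1.5 = 116.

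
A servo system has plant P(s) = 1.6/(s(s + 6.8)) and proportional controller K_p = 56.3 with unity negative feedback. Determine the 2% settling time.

T_s ≈ 1.18 s

Closed-loop characteristic equation: s² + 6.8s + 90.08 = 0, so ω_n = 9.491 rad/s and ζ = 6.8/(2·9.491) = 0.3582.
2% settling time T_s ≈ 4/(ζω_n) = 4/3.4 = 1.18 s.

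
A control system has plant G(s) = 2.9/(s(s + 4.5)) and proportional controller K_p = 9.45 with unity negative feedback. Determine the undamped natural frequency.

With unity feedback the closed-loop characteristic equation is s² + 4.5s + 9.45·2.9 = s² + 4.5s + 27.4 = 0.
So ω_n² = 27.4 ⇒ ω_n = 5.235 rad/s, and ζ = 4.5/(2ω_n) = 0.43.

ω_n = 5.23 rad/s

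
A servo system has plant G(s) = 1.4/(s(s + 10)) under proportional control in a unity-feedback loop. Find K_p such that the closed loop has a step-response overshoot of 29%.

From %OS = 100·exp(−πζ/√(1−ζ²)) = 29%, ζ = −ln(0.29)/√(π²+ln²(0.29)) = 0.3666.
Characteristic equation s² + 10s + 1.4K_p = 0 gives ζ = 10/(2√(1.4K_p)).
Setting ζ = 0.3666: √(1.4K_p) = 10/(2·0.3666) = 13.64, so K_p = 186/1.4 = 133.

K_p = 133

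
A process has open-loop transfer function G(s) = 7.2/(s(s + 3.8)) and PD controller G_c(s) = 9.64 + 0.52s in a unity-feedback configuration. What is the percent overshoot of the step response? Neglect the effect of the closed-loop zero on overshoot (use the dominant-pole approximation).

Forward path: (9.64 + 0.52s)·7.2/(s(s+3.8)). The closed-loop characteristic equation is s² + (3.8 + 7.2·0.52)s + 7.2·9.64 = 0.
That is s² + 7.544s + 69.41 = 0, so ω_n = 8.331 rad/s and ζ = 7.544/(2·8.331) = 0.4528.
%OS = 100·exp(−πζ/√(1−ζ²)) = 20.3%.

20.3%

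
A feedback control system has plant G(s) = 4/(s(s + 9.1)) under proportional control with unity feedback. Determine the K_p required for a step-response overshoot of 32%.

From %OS = 100·exp(−πζ/√(1−ζ²)) = 32%, ζ = −ln(0.32)/√(π²+ln²(0.32)) = 0.341.
Characteristic equation s² + 9.1s + 4K_p = 0 gives ζ = 9.1/(2√(4K_p)).
Setting ζ = 0.341: √(4K_p) = 9.1/(2·0.341) = 13.34, so K_p = 178.1/4 = 44.5.

K_p = 44.5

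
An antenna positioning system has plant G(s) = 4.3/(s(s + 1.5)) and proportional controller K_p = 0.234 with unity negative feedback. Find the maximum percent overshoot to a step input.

2.91%

From 1 + K_pG(s) = 0: s² + 1.5s + 1.006 = 0 ⇒ ω_n = 1.003, ζ = 0.7477.
%OS = 100·exp(−πζ/√(1−ζ²)) = 100·exp(−π·0.7477/√0.441) = 2.91%.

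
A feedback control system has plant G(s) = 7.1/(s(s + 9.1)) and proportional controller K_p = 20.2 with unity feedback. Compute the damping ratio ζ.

ζ = 0.38

The closed-loop denominator is s(s+9.1) + 20.2·7.1 = s² + 9.1s + 143.4.
Matching s² + 2ζω_n s + ω_n²: ω_n = √143.4 = 11.98 rad/s and 2ζω_n = 9.1, so ζ = 9.1/(2·11.98) = 0.38.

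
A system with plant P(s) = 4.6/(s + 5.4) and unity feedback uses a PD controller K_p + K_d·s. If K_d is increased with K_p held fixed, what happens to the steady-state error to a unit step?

unchanged

At s = 0 the derivative term contributes nothing: C(0) = K_p regardless of K_d, so K_pos = K_p·P(0) and e_ss are unchanged.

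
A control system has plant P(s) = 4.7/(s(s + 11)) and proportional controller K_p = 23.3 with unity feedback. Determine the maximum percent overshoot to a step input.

14.4%

Closed-loop characteristic equation: s² + 11s + 109.5 = 0, so ω_n = 10.46 rad/s and ζ = 11/(2·10.46) = 0.5256.
%OS = 100·exp(−πζ/√(1−ζ²)) = 100·exp(−π·0.5256/√0.7238) = 14.4%.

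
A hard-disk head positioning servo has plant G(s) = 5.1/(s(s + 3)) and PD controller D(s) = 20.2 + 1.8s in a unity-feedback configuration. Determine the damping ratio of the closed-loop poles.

ζ = 0.6

Forward path: (20.2 + 1.8s)·5.1/(s(s+3)). The closed-loop characteristic equation is s² + (3 + 5.1·1.8)s + 5.1·20.2 = 0.
That is s² + 12.18s + 103 = 0, so ω_n = 10.15 rad/s and ζ = 12.18/(2·10.15) = 0.6.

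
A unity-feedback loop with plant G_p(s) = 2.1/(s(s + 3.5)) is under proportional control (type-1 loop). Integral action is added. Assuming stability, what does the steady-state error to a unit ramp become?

The integrator raises the loop to type 2, so K_v → ∞ and e_ss to a ramp is zero.

0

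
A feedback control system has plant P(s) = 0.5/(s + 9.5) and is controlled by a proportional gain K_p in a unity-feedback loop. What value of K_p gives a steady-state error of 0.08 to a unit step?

K_p = 218

Steady-state error for a unit step on this type-0 loop is 1/(1 + K_p·P(0)).
P(0) = 0.05263. Require 1/(1 + K_p·0.05263) = 0.08, so 1 + 0.05263·K_p = 12.5.
K_p = (12.5 − 1)/0.05263 = 218.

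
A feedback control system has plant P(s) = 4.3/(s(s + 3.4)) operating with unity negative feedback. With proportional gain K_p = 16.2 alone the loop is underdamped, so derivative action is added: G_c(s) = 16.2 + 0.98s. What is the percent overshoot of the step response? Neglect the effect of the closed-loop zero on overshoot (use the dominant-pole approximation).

20%

Forward path: (16.2 + 0.98s)·4.3/(s(s+3.4)). The closed-loop characteristic equation is s² + (3.4 + 4.3·0.98)s + 4.3·16.2 = 0.
That is s² + 7.614s + 69.66 = 0, so ω_n = 8.346 rad/s and ζ = 7.614/(2·8.346) = 0.4561.
%OS = 100·exp(−πζ/√(1−ζ²)) = 20%.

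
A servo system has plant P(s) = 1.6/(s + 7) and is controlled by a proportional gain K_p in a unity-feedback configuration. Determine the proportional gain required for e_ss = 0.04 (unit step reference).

For a type-0 loop with proportional control, e_ss = 1/(1 + K_p·P(0)).
P(0) = 0.2286. Require 1/(1 + K_p·0.2286) = 0.04, so 1 + 0.2286·K_p = 25.
K_p = (25 − 1)/0.2286 = 105.

K_p = 105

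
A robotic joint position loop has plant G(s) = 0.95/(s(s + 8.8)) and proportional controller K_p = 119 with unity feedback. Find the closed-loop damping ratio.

The closed-loop denominator is s(s+8.8) + 119·0.95 = s² + 8.8s + 113.
So ω_n² = 113 ⇒ ω_n = 10.63 rad/s, and ζ = 8.8/(2ω_n) = 0.414.

ζ = 0.414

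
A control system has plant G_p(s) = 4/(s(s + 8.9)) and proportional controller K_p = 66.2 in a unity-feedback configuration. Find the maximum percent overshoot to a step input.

Closed-loop characteristic equation: s² + 8.9s + 264.8 = 0, so ω_n = 16.27 rad/s and ζ = 8.9/(2·16.27) = 0.2735.
%OS = 100·exp(−πζ/√(1−ζ²)) = 100·exp(−π·0.2735/√0.9252) = 40.9%.

40.9%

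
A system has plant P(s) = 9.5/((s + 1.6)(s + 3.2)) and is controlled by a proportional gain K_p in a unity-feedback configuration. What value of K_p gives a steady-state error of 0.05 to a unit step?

K_p = 10.2

The loop is type 0, so e_ss(step) = 1/(1 + K_pos) with K_pos = K_p·P(0).
P(0) = 1.855. Require 1/(1 + K_p·1.855) = 0.05, so 1 + 1.855·K_p = 20.
K_p = (20 − 1)/1.855 = 10.2.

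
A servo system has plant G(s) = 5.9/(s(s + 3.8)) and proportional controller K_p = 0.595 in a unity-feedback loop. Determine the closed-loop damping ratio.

The closed-loop denominator is s(s+3.8) + 0.595·5.9 = s² + 3.8s + 3.51.
So ω_n² = 3.51 ⇒ ω_n = 1.874 rad/s, and ζ = 3.8/(2ω_n) = 1.01.

ζ = 1.01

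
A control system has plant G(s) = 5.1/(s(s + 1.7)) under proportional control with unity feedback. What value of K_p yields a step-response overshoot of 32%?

From %OS = 100·exp(−πζ/√(1−ζ²)) = 32%, ζ = −ln(0.32)/√(π²+ln²(0.32)) = 0.341.
Characteristic equation s² + 1.7s + 5.1K_p = 0 gives ζ = 1.7/(2√(5.1K_p)).
Setting ζ = 0.341: √(5.1K_p) = 1.7/(2·0.341) = 2.493, so K_p = 6.215/5.1 = 1.22.

K_p = 1.22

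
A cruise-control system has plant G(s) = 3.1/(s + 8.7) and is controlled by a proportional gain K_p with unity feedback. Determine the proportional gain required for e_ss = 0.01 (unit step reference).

K_p = 278

For a type-0 loop with proportional control, e_ss = 1/(1 + K_p·G(0)).
G(0) = 0.3563. Require 1/(1 + K_p·0.3563) = 0.01, so 1 + 0.3563·K_p = 100.
K_p = (100 − 1)/0.3563 = 278.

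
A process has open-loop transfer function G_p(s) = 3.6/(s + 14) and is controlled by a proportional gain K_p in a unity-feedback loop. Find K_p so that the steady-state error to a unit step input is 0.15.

The loop is type 0, so e_ss(step) = 1/(1 + K_pos) with K_pos = K_p·G_p(0).
G_p(0) = 0.2571. Require 1/(1 + K_p·0.2571) = 0.15, so 1 + 0.2571·K_p = 6.667.
K_p = (6.667 − 1)/0.2571 = 22.

K_p = 22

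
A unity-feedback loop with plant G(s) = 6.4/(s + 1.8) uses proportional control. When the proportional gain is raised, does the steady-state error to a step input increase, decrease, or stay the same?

The position error constant K_pos = K_p·G(0) grows with K_p, and e_ss = 1/(1+K_pos) falls.

decrease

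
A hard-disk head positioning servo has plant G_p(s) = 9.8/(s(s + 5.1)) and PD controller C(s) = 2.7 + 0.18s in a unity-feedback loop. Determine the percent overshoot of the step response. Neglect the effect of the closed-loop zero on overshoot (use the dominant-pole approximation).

6%

Forward path: (2.7 + 0.18s)·9.8/(s(s+5.1)). The closed-loop characteristic equation is s² + (5.1 + 9.8·0.18)s + 9.8·2.7 = 0.
That is s² + 6.864s + 26.46 = 0, so ω_n = 5.144 rad/s and ζ = 6.864/(2·5.144) = 0.6672.
%OS = 100·exp(−πζ/√(1−ζ²)) = 6%.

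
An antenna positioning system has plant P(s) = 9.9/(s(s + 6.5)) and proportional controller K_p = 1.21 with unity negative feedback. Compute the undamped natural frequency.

ω_n = 3.46 rad/s

With unity feedback the closed-loop characteristic equation is s² + 6.5s + 1.21·9.9 = s² + 6.5s + 11.98 = 0.
So ω_n² = 11.98 ⇒ ω_n = 3.461 rad/s, and ζ = 6.5/(2ω_n) = 0.939.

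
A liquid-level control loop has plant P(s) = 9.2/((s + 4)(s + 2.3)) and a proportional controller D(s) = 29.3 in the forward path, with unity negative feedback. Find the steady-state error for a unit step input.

The loop is type 0. Static position error constant K_pos = D(0)·P(0) = 29.3·1 = 29.3.
Steady-state error to a unit step: e_ss = 1/(1+K_pos) = 1/30.3 = 0.033.

0.033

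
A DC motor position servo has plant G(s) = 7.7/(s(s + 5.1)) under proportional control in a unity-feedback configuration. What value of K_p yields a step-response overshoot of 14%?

K_p = 3

From %OS = 100·exp(−πζ/√(1−ζ²)) = 14%, ζ = −ln(0.14)/√(π²+ln²(0.14)) = 0.5305.
Characteristic equation s² + 5.1s + 7.7K_p = 0 gives ζ = 5.1/(2√(7.7K_p)).
Setting ζ = 0.5305: √(7.7K_p) = 5.1/(2·0.5305) = 4.807, so K_p = 23.1/7.7 = 3.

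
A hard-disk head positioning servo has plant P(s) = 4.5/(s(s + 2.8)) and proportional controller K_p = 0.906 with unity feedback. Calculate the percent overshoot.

The closed-loop denominator s² + 2.8s + 4.077 gives ω_n = √4.077 = 2.019 and ζ = 2.8/(2ω_n) = 0.6934.
%OS = 100·exp(−πζ/√(1−ζ²)) = 100·exp(−π·0.6934/√0.5193) = 4.87%.

4.87%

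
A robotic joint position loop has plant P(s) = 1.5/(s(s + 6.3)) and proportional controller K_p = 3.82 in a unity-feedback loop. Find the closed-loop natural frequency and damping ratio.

ω_n = 2.39 rad/s, ζ = 1.32

With unity feedback the closed-loop characteristic equation is s² + 6.3s + 3.82·1.5 = s² + 6.3s + 5.73 = 0.
Matching s² + 2ζω_n s + ω_n²: ω_n = √5.73 = 2.394 rad/s and 2ζω_n = 6.3, so ζ = 6.3/(2·2.394) = 1.32.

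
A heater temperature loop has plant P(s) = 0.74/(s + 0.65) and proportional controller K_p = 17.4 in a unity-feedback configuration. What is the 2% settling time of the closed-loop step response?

T_s ≈ 0.296 s

Closed-loop transfer function: T(s) = K_p·P(s)/(1 + K_p·P(s)) = 12.88/(s + 0.65 + 12.88) = 12.88/(s + 13.53).
Time constant τ = 1/13.53 = 0.07393 s, so the 2% settling time is about 4τ = 0.296 s.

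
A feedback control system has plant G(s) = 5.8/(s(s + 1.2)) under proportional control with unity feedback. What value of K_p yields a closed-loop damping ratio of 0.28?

Closed-loop characteristic equation: s² + 1.2s + K_p·5.8 = 0.
So ω_n = √(5.8K_p) and 2ζω_n = 1.2, giving ζ = 1.2/(2√(5.8K_p)).
Setting ζ = 0.28: √(5.8K_p) = 1.2/(2·0.28) = 2.143, so K_p = 4.592/5.8 = 0.792.

K_p = 0.792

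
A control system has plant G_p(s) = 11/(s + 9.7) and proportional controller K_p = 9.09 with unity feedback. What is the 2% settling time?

T_s ≈ 0.0365 s

Closed-loop transfer function: T(s) = K_p·G_p(s)/(1 + K_p·G_p(s)) = 99.99/(s + 9.7 + 99.99) = 99.99/(s + 109.7).
Time constant τ = 1/109.7 = 0.009117 s, so the 2% settling time is about 4τ = 0.0365 s.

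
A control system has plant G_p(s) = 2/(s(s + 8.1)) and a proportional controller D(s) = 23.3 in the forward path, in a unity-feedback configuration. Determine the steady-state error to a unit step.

0

The open loop D(s)G_p(s) has a pole at the origin (type 1), so the static position error constant is infinite and e_ss = 1/(1+∞) = 0.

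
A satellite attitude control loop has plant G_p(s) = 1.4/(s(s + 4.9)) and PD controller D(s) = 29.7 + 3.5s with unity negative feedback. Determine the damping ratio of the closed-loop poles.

ζ = 0.76

Forward path: (29.7 + 3.5s)·1.4/(s(s+4.9)). The closed-loop characteristic equation is s² + (4.9 + 1.4·3.5)s + 1.4·29.7 = 0.
That is s² + 9.8s + 41.58 = 0, so ω_n = 6.448 rad/s and ζ = 9.8/(2·6.448) = 0.7599.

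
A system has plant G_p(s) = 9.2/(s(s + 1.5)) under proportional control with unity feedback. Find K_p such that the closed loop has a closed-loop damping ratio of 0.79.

K_p = 0.098

Closed-loop characteristic equation: s² + 1.5s + K_p·9.2 = 0.
So ω_n = √(9.2K_p) and 2ζω_n = 1.5, giving ζ = 1.5/(2√(9.2K_p)).
Setting ζ = 0.79: √(9.2K_p) = 1.5/(2·0.79) = 0.9494, so K_p = 0.9013/9.2 = 0.098.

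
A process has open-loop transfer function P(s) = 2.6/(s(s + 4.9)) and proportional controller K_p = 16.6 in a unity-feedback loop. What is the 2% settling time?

From 1 + K_pP(s) = 0: s² + 4.9s + 43.16 = 0 ⇒ ω_n = 6.57, ζ = 0.3729.
2% settling time T_s ≈ 4/(ζω_n) = 4/2.45 = 1.63 s.

T_s ≈ 1.63 s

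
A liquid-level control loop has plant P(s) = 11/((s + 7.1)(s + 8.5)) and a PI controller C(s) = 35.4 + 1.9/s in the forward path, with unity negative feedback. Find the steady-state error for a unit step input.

0

The open loop C(s)P(s) has a pole at the origin (type 1), so the static position error constant is infinite and e_ss = 1/(1+∞) = 0.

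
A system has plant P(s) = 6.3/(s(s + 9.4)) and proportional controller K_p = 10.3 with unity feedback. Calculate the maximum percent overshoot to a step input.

From 1 + K_pP(s) = 0: s² + 9.4s + 64.89 = 0 ⇒ ω_n = 8.055, ζ = 0.5835.
%OS = 100·exp(−πζ/√(1−ζ²)) = 100·exp(−π·0.5835/√0.6596) = 10.5%.

10.5%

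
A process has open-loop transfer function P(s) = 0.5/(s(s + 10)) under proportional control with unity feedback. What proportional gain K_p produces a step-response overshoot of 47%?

From %OS = 100·exp(−πζ/√(1−ζ²)) = 47%, ζ = −ln(0.47)/√(π²+ln²(0.47)) = 0.2337.
Characteristic equation s² + 10s + 0.5K_p = 0 gives ζ = 10/(2√(0.5K_p)).
Setting ζ = 0.2337: √(0.5K_p) = 10/(2·0.2337) = 21.4, so K_p = 457.8/0.5 = 916.

K_p = 916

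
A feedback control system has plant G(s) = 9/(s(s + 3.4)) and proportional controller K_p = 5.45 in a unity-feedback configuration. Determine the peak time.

T_p = 0.462 s

From 1 + K_pG(s) = 0: s² + 3.4s + 49.05 = 0 ⇒ ω_n = 7.004, ζ = 0.2427.
Damped frequency ω_d = ω_n√(1−ζ²) = 6.794 rad/s, so peak time T_p = π/ω_d = 0.462 s.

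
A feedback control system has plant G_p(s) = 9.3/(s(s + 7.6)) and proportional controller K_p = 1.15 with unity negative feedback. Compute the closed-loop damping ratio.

ζ = 1.16

The closed-loop denominator is s(s+7.6) + 1.15·9.3 = s² + 7.6s + 10.7.
So ω_n² = 10.7 ⇒ ω_n = 3.27 rad/s, and ζ = 7.6/(2ω_n) = 1.16.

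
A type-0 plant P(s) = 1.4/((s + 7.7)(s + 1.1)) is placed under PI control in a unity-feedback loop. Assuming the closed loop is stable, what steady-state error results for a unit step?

0

The PI controller's integrator makes the forward path type 1, so e_ss to a step is zero.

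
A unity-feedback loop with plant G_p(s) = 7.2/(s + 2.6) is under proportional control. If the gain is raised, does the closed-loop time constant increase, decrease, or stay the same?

Closed-loop pole is at s = −(2.6+K_p·7.2); larger K_p moves it further left, so τ = 1/(2.6+K_p·7.2) decreases.

decrease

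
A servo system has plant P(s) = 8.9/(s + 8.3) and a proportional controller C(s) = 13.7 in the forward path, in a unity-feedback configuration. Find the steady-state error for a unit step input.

The loop is type 0. Static position error constant K_pos = C(0)·P(0) = 13.7·1.072 = 14.69.
Steady-state error to a unit step: e_ss = 1/(1+K_pos) = 1/15.69 = 0.0637.

0.0637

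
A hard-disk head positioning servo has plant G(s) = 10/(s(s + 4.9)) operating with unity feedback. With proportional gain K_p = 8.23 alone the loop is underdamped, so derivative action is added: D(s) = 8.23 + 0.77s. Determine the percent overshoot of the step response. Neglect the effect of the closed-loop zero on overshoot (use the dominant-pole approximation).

Forward path: (8.23 + 0.77s)·10/(s(s+4.9)). The closed-loop characteristic equation is s² + (4.9 + 10·0.77)s + 10·8.23 = 0.
That is s² + 12.6s + 82.3 = 0, so ω_n = 9.072 rad/s and ζ = 12.6/(2·9.072) = 0.6944.
%OS = 100·exp(−πζ/√(1−ζ²)) = 4.82%.

4.82%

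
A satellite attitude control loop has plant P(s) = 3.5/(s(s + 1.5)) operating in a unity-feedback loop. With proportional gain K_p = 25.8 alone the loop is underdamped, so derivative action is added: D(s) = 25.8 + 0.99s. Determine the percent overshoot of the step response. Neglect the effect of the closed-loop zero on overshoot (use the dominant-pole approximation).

42.7%

Forward path: (25.8 + 0.99s)·3.5/(s(s+1.5)). The closed-loop characteristic equation is s² + (1.5 + 3.5·0.99)s + 3.5·25.8 = 0.
That is s² + 4.965s + 90.3 = 0, so ω_n = 9.503 rad/s and ζ = 4.965/(2·9.503) = 0.2612.
%OS = 100·exp(−πζ/√(1−ζ²)) = 42.7%.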